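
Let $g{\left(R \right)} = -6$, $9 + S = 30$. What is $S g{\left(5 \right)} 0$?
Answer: $0$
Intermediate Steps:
$S = 21$ ($S = -9 + 30 = 21$)
$S g{\left(5 \right)} 0 = 21 \left(-6\right) 0 = \left(-126\right) 0 = 0$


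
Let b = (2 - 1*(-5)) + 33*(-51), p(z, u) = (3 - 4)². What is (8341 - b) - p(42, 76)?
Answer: 10016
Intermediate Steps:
p(z, u) = 1 (p(z, u) = (-1)² = 1)
b = -1676 (b = (2 + 5) - 1683 = 7 - 1683 = -1676)
(8341 - b) - p(42, 76) = (8341 - 1*(-1676)) - 1*1 = (8341 + 1676) - 1 = 10017 - 1 = 10016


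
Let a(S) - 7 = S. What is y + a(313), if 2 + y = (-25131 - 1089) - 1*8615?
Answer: -34517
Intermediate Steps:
a(S) = 7 + S
y = -34837 (y = -2 + ((-25131 - 1089) - 1*8615) = -2 + (-26220 - 8615) = -2 - 34835 = -34837)
y + a(313) = -34837 + (7 + 313) = -34837 + 320 = -34517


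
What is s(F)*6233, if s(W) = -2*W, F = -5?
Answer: 62330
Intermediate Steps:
s(F)*6233 = -2*(-5)*6233 = 10*6233 = 62330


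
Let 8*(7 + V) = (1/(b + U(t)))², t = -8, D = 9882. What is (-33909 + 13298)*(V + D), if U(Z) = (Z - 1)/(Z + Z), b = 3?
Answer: -661281407177/3249 ≈ -2.0353e+8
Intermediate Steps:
U(Z) = (-1 + Z)/(2*Z) (U(Z) = (-1 + Z)/((2*Z)) = (-1 + Z)*(1/(2*Z)) = (-1 + Z)/(2*Z))
V = -22711/3249 (V = -7 + (1/(3 + (½)*(-1 - 8)/(-8)))²/8 = -7 + (1/(3 + (½)*(-⅛)*(-9)))²/8 = -7 + (1/(3 + 9/16))²/8 = -7 + (1/(57/16))²/8 = -7 + (16/57)²/8 = -7 + (⅛)*(256/3249) = -7 + 32/3249 = -22711/3249 ≈ -6.9902)
(-33909 + 13298)*(V + D) = (-33909 + 13298)*(-22711/3249 + 9882) = -20611*32083907/3249 = -661281407177/3249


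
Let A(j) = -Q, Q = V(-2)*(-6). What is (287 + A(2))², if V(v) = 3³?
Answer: 201601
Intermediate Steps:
V(v) = 27
Q = -162 (Q = 27*(-6) = -162)
A(j) = 162 (A(j) = -1*(-162) = 162)
(287 + A(2))² = (287 + 162)² = 449² = 201601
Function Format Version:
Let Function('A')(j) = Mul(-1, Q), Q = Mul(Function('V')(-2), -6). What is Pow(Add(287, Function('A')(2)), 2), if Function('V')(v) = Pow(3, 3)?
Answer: 201601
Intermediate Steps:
Function('V')(v) = 27
Q = -162 (Q = Mul(27, -6) = -162)
Function('A')(j) = 162 (Function('A')(j) = Mul(-1, -162) = 162)
Pow(Add(287, Function('A')(2)), 2) = Pow(Add(287, 162), 2) = Pow(449, 2) = 201601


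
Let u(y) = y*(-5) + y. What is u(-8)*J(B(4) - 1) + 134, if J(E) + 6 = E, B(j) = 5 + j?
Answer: 198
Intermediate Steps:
J(E) = -6 + E
u(y) = -4*y (u(y) = -5*y + y = -4*y)
u(-8)*J(B(4) - 1) + 134 = (-4*(-8))*(-6 + ((5 + 4) - 1)) + 134 = 32*(-6 + (9 - 1)) + 134 = 32*(-6 + 8) + 134 = 32*2 + 134 = 64 + 134 = 198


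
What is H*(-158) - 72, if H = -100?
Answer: 15728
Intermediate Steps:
H*(-158) - 72 = -100*(-158) - 72 = 15800 - 72 = 15728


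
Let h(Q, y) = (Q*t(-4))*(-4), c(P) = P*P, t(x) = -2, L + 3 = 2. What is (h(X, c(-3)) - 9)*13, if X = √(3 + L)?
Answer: -117 + 104*√2 ≈ 30.078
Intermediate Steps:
L = -1 (L = -3 + 2 = -1)
X = √2 (X = √(3 - 1) = √2 ≈ 1.4142)
c(P) = P²
h(Q, y) = 8*Q (h(Q, y) = (Q*(-2))*(-4) = -2*Q*(-4) = 8*Q)
(h(X, c(-3)) - 9)*13 = (8*√2 - 9)*13 = (-9 + 8*√2)*13 = -117 + 104*√2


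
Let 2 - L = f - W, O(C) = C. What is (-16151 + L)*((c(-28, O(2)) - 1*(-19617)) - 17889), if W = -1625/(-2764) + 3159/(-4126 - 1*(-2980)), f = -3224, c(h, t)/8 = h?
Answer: -2566035526696/131981 ≈ -1.9442e+7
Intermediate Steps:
c(h, t) = 8*h
W = -1144871/527924 (W = -1625*(-1/2764) + 3159/(-4126 + 2980) = 1625/2764 + 3159/(-1146) = 1625/2764 + 3159*(-1/1146) = 1625/2764 - 1053/382 = -1144871/527924 ≈ -2.1686)
L = 1701937953/527924 (L = 2 - (-3224 - 1*(-1144871/527924)) = 2 - (-3224 + 1144871/527924) = 2 - 1*(-1700882105/527924) = 2 + 1700882105/527924 = 1701937953/527924 ≈ 3223.8)
(-16151 + L)*((c(-28, O(2)) - 1*(-19617)) - 17889) = (-16151 + 1701937953/527924)*((8*(-28) - 1*(-19617)) - 17889) = -6824562571*((-224 + 19617) - 17889)/527924 = -6824562571*(19393 - 17889)/527924 = -6824562571/527924*1504 = -2566035526696/131981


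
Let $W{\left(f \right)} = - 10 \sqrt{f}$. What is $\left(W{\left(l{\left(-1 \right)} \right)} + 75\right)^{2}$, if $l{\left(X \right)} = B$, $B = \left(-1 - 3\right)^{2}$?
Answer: $1225$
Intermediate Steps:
$B = 16$ ($B = \left(-4\right)^{2} = 16$)
$l{\left(X \right)} = 16$
$\left(W{\left(l{\left(-1 \right)} \right)} + 75\right)^{2} = \left(- 10 \sqrt{16} + 75\right)^{2} = \left(\left(-10\right) 4 + 75\right)^{2} = \left(-40 + 75\right)^{2} = 35^{2} = 1225$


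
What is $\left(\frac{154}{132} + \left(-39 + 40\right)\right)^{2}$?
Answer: $\frac{169}{36} \approx 4.6944$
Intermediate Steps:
$\left(\frac{154}{132} + \left(-39 + 40\right)\right)^{2} = \left(154 \cdot \frac{1}{132} + 1\right)^{2} = \left(\frac{7}{6} + 1\right)^{2} = \left(\frac{13}{6}\right)^{2} = \frac{169}{36}$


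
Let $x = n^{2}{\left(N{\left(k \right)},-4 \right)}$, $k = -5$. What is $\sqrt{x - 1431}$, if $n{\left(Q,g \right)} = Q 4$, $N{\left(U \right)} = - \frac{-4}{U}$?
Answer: $\frac{i \sqrt{35519}}{5} \approx 37.693 i$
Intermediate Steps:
$N{\left(U \right)} = \frac{4}{U}$
$n{\left(Q,g \right)} = 4 Q$
$x = \frac{256}{25}$ ($x = \left(4 \frac{4}{-5}\right)^{2} = \left(4 \cdot 4 \left(- \frac{1}{5}\right)\right)^{2} = \left(4 \left(- \frac{4}{5}\right)\right)^{2} = \left(- \frac{16}{5}\right)^{2} = \frac{256}{25} \approx 10.24$)
$\sqrt{x - 1431} = \sqrt{\frac{256}{25} - 1431} = \sqrt{- \frac{35519}{25}} = \frac{i \sqrt{35519}}{5}$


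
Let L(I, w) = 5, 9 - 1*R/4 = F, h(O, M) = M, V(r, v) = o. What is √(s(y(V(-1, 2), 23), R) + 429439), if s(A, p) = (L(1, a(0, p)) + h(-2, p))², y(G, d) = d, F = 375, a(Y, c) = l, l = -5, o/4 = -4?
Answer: 2*√639530 ≈ 1599.4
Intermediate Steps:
o = -16 (o = 4*(-4) = -16)
V(r, v) = -16
a(Y, c) = -5
R = -1464 (R = 36 - 4*375 = 36 - 1500 = -1464)
s(A, p) = (5 + p)²
√(s(y(V(-1, 2), 23), R) + 429439) = √((5 - 1464)² + 429439) = √((-1459)² + 429439) = √(2128681 + 429439) = √2558120 = 2*√639530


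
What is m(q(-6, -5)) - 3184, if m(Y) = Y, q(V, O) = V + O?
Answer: -3195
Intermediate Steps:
q(V, O) = O + V
m(q(-6, -5)) - 3184 = (-5 - 6) - 3184 = -11 - 3184 = -3195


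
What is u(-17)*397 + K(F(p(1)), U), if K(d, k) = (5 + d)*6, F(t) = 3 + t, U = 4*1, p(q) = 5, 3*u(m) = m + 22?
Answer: 2219/3 ≈ 739.67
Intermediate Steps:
u(m) = 22/3 + m/3 (u(m) = (m + 22)/3 = (22 + m)/3 = 22/3 + m/3)
U = 4
K(d, k) = 30 + 6*d
u(-17)*397 + K(F(p(1)), U) = (22/3 + (⅓)*(-17))*397 + (30 + 6*(3 + 5)) = (22/3 - 17/3)*397 + (30 + 6*8) = (5/3)*397 + (30 + 48) = 1985/3 + 78 = 2219/3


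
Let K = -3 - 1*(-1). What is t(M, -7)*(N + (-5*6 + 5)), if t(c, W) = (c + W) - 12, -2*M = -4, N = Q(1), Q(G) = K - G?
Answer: 476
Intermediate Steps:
K = -2 (K = -3 + 1 = -2)
Q(G) = -2 - G
N = -3 (N = -2 - 1*1 = -2 - 1 = -3)
M = 2 (M = -½*(-4) = 2)
t(c, W) = -12 + W + c (t(c, W) = (W + c) - 12 = -12 + W + c)
t(M, -7)*(N + (-5*6 + 5)) = (-12 - 7 + 2)*(-3 + (-5*6 + 5)) = -17*(-3 + (-30 + 5)) = -17*(-3 - 25) = -17*(-28) = 476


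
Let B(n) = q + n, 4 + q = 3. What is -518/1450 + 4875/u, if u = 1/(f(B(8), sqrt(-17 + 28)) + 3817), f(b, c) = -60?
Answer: 13278646616/725 ≈ 1.8315e+7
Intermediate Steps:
q = -1 (q = -4 + 3 = -1)
B(n) = -1 + n
u = 1/3757 (u = 1/(-60 + 3817) = 1/3757 ≈ 0.00026617)
-518/1450 + 4875/u = -518/1450 + 4875/(1/3757) = -518*1/1450 + 4875*3757 = -259/725 + 18315375 = 13278646616/725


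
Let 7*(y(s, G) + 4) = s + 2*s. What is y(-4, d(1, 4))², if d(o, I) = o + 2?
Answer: 1600/49 ≈ 32.653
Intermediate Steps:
d(o, I) = 2 + o
y(s, G) = -4 + 3*s/7 (y(s, G) = -4 + (s + 2*s)/7 = -4 + (3*s)/7 = -4 + 3*s/7)
y(-4, d(1, 4))² = (-4 + (3/7)*(-4))² = (-4 - 12/7)² = (-40/7)² = 1600/49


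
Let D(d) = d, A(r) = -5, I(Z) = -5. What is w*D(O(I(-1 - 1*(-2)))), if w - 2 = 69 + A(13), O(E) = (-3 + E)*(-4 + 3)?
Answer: 528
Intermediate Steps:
O(E) = 3 - E (O(E) = (-3 + E)*(-1) = 3 - E)
w = 66 (w = 2 + (69 - 5) = 2 + 64 = 66)
w*D(O(I(-1 - 1*(-2)))) = 66*(3 - 1*(-5)) = 66*(3 + 5) = 66*8 = 528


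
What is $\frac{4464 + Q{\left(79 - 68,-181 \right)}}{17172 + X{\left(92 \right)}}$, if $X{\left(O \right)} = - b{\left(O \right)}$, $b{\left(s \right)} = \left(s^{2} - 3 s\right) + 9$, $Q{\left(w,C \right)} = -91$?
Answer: $\frac{4373}{8975} \approx 0.48724$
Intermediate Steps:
$b{\left(s \right)} = 9 + s^{2} - 3 s$
$X{\left(O \right)} = -9 - O^{2} + 3 O$ ($X{\left(O \right)} = - (9 + O^{2} - 3 O) = -9 - O^{2} + 3 O$)
$\frac{4464 + Q{\left(79 - 68,-181 \right)}}{17172 + X{\left(92 \right)}} = \frac{4464 - 91}{17172 - 8197} = \frac{4373}{17172 - 8197} = \frac{4373}{8975}$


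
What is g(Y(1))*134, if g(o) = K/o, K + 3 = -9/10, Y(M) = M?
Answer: -2613/5 ≈ -522.60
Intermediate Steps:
K = -39/10 (K = -3 - 9/10 = -39/10 ≈ -3.9000)
g(o) = -39/(10*o)
g(Y(1))*134 = -39/10/1*134 = -39/10*1*134 = -39/10*134 = -2613/5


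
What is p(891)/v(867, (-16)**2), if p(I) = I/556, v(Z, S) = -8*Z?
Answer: -297/1285472 ≈ -0.00023104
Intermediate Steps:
p(I) = I/556 (p(I) = I*(1/556) = I/556)
p(891)/v(867, (-16)**2) = ((1/556)*891)/((-8*867)) = (891/556)/(-6936) = (891/556)*(-1/6936) = -297/1285472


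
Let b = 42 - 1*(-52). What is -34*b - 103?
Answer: -3299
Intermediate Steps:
b = 94 (b = 42 + 52 = 94)
-34*b - 103 = -34*94 - 103 = -3196 - 103 = -3299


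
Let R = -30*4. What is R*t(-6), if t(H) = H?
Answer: 720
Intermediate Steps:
R = -120
R*t(-6) = -120*(-6) = 720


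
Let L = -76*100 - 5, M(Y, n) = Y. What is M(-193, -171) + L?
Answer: -7798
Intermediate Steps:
L = -7605 (L = -7600 - 5 = -7605)
M(-193, -171) + L = -193 - 7605 = -7798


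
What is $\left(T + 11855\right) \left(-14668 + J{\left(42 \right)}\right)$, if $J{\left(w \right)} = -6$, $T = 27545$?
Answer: $-578155600$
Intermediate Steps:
$\left(T + 11855\right) \left(-14668 + J{\left(42 \right)}\right) = \left(27545 + 11855\right) \left(-14668 - 6\right) = 39400 \left(-14674\right) = -578155600$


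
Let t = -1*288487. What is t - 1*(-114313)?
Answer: -174174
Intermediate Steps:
t = -288487
t - 1*(-114313) = -288487 - 1*(-114313) = -288487 + 114313 = -174174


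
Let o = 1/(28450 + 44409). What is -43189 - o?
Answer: -3146707352/72859 ≈ -43189.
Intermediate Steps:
o = 1/72859 ≈ 1.3725e-5
-43189 - o = -43189 - 1*1/72859 = -43189 - 1/72859 = -3146707352/72859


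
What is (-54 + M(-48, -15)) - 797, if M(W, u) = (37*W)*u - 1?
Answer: 25788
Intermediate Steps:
M(W, u) = -1 + 37*W*u (M(W, u) = 37*W*u - 1 = -1 + 37*W*u)
(-54 + M(-48, -15)) - 797 = (-54 + (-1 + 37*(-48)*(-15))) - 797 = (-54 + (-1 + 26640)) - 797 = (-54 + 26639) - 797 = 26585 - 797 = 25788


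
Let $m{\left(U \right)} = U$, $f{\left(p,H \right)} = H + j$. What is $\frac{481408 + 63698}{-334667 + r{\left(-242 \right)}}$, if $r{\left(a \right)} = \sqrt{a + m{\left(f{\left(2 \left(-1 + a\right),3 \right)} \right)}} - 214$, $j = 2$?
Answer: $- \frac{385117389}{236593427} - \frac{90851 i \sqrt{237}}{18690880733} \approx -1.6278 - 7.483 \cdot 10^{-5} i$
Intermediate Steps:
$f{\left(p,H \right)} = 2 + H$ ($f{\left(p,H \right)} = H + 2 = 2 + H$)
$r{\left(a \right)} = -214 + \sqrt{5 + a}$ ($r{\left(a \right)} = \sqrt{a + \left(2 + 3\right)} - 214 = \sqrt{a + 5} - 214 = \sqrt{5 + a} - 214 = -214 + \sqrt{5 + a}$)
$\frac{481408 + 63698}{-334667 + r{\left(-242 \right)}} = \frac{481408 + 63698}{-334667 - \left(214 - \sqrt{5 - 242}\right)} = \frac{545106}{-334667 - \left(214 - \sqrt{-237}\right)} = \frac{545106}{-334667 - \left(214 - i \sqrt{237}\right)} = \frac{545106}{-334881 + i \sqrt{237}}$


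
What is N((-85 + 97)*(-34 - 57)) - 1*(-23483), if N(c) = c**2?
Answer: 1215947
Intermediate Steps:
N((-85 + 97)*(-34 - 57)) - 1*(-23483) = ((-85 + 97)*(-34 - 57))**2 - 1*(-23483) = (12*(-91))**2 + 23483 = (-1092)**2 + 23483 = 1192464 + 23483 = 1215947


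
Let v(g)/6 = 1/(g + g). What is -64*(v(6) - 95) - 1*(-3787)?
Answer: 9835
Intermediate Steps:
v(g) = 3/g (v(g) = 6/(g + g) = 6/((2*g)) = 6*(1/(2*g)) = 3/g)
-64*(v(6) - 95) - 1*(-3787) = -64*(3/6 - 95) - 1*(-3787) = -64*(3*(⅙) - 95) + 3787 = -64*(½ - 95) + 3787 = -64*(-189/2) + 3787 = 6048 + 3787 = 9835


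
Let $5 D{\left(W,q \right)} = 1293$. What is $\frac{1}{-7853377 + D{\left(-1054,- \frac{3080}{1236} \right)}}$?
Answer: $- \frac{5}{39265592} \approx -1.2734 \cdot 10^{-7}$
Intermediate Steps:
$D{\left(W,q \right)} = \frac{1293}{5}$ ($D{\left(W,q \right)} = \frac{1}{5} \cdot 1293 = \frac{1293}{5}$)
$\frac{1}{-7853377 + D{\left(-1054,- \frac{3080}{1236} \right)}} = \frac{1}{-7853377 + \frac{1293}{5}} = \frac{1}{- \frac{39265592}{5}} = - \frac{5}{39265592}$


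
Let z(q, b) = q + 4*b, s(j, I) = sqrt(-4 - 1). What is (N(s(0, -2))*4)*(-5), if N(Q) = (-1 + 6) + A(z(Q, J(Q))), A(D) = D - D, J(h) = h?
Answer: -100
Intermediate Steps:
s(j, I) = I*sqrt(5) (s(j, I) = sqrt(-5) = I*sqrt(5))
A(D) = 0
N(Q) = 5 (N(Q) = (-1 + 6) + 0 = 5 + 0 = 5)
(N(s(0, -2))*4)*(-5) = (5*4)*(-5) = 20*(-5) = -100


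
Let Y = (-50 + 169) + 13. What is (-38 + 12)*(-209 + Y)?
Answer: 2002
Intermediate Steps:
Y = 132 (Y = 119 + 13 = 132)
(-38 + 12)*(-209 + Y) = (-38 + 12)*(-209 + 132) = -26*(-77) = 2002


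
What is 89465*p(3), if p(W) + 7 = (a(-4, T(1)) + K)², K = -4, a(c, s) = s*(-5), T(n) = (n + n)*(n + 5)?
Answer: 365822385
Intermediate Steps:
T(n) = 2*n*(5 + n) (T(n) = (2*n)*(5 + n) = 2*n*(5 + n))
a(c, s) = -5*s
p(W) = 4089 (p(W) = -7 + (-10*(5 + 1) - 4)² = -7 + (-10*6 - 4)² = -7 + (-5*12 - 4)² = -7 + (-60 - 4)² = -7 + (-64)² = -7 + 4096 = 4089)
89465*p(3) = 89465*4089 = 365822385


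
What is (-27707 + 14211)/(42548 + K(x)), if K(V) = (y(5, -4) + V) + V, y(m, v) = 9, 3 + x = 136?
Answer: -13496/42823 ≈ -0.31516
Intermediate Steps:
x = 133 (x = -3 + 136 = 133)
K(V) = 9 + 2*V (K(V) = (9 + V) + V = 9 + 2*V)
(-27707 + 14211)/(42548 + K(x)) = (-27707 + 14211)/(42548 + (9 + 2*133)) = -13496/(42548 + (9 + 266)) = -13496/(42548 + 275) = -13496/42823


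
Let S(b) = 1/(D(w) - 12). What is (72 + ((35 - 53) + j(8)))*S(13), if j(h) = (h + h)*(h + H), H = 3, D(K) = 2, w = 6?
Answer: -23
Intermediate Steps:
S(b) = -⅒ (S(b) = 1/(2 - 12) = 1/(-10) = -⅒)
j(h) = 2*h*(3 + h) (j(h) = (h + h)*(h + 3) = (2*h)*(3 + h) = 2*h*(3 + h))
(72 + ((35 - 53) + j(8)))*S(13) = (72 + ((35 - 53) + 2*8*(3 + 8)))*(-⅒) = (72 + (-18 + 2*8*11))*(-⅒) = (72 + (-18 + 176))*(-⅒) = (72 + 158)*(-⅒) = 230*(-⅒) = -23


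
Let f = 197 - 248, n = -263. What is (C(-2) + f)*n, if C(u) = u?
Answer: 13939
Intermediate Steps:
f = -51
(C(-2) + f)*n = (-2 - 51)*(-263) = -53*(-263) = 13939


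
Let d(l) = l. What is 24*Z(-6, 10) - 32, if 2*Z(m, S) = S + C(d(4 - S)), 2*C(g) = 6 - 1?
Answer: 118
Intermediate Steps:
C(g) = 5/2 (C(g) = (6 - 1)/2 = (½)*5 = 5/2)
Z(m, S) = 5/4 + S/2 (Z(m, S) = (S + 5/2)/2 = (5/2 + S)/2 = 5/4 + S/2)
24*Z(-6, 10) - 32 = 24*(5/4 + (½)*10) - 32 = 24*(5/4 + 5) - 32 = 24*(25/4) - 32 = 150 - 32 = 118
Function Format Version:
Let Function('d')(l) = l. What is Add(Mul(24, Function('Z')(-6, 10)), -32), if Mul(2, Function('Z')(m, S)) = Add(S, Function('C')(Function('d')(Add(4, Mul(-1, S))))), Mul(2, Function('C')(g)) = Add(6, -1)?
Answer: 118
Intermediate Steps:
Function('C')(g) = Rational(5, 2) (Function('C')(g) = Mul(Rational(1, 2), Add(6, -1)) = Mul(Rational(1, 2), 5) = Rational(5, 2))
Function('Z')(m, S) = Add(Rational(5, 4), Mul(Rational(1, 2), S)) (Function('Z')(m, S) = Mul(Rational(1, 2), Add(S, Rational(5, 2))) = Mul(Rational(1, 2), Add(Rational(5, 2), S)) = Add(Rational(5, 4), Mul(Rational(1, 2), S)))
Add(Mul(24, Function('Z')(-6, 10)), -32) = Add(Mul(24, Add(Rational(5, 4), Mul(Rational(1, 2), 10))), -32) = Add(Mul(24, Add(Rational(5, 4), 5)), -32) = Add(Mul(24, Rational(25, 4)), -32) = Add(150, -32) = 118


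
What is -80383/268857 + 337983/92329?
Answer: 83447413424/24823297953 ≈ 3.3617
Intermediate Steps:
-80383/268857 + 337983/92329 = 83447413424/24823297953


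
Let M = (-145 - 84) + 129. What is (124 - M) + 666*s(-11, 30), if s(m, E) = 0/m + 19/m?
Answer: -10190/11 ≈ -926.36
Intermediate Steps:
s(m, E) = 19/m (s(m, E) = 0 + 19/m = 19/m)
M = -100 (M = -229 + 129 = -100)
(124 - M) + 666*s(-11, 30) = (124 - 1*(-100)) + 666*(19/(-11)) = (124 + 100) + 666*(19*(-1/11)) = 224 + 666*(-19/11) = 224 - 12654/11 = -10190/11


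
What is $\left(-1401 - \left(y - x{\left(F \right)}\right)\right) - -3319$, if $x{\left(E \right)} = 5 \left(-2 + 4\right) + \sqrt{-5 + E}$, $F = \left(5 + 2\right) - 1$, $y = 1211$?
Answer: $718$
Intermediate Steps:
$F = 6$ ($F = 7 - 1 = 6$)
$x{\left(E \right)} = 10 + \sqrt{-5 + E}$ ($x{\left(E \right)} = 5 \cdot 2 + \sqrt{-5 + E} = 10 + \sqrt{-5 + E}$)
$\left(-1401 - \left(y - x{\left(F \right)}\right)\right) - -3319 = \left(-1401 - \left(1211 - \left(10 + \sqrt{-5 + 6}\right)\right)\right) - -3319 = \left(-1401 - \left(1211 - \left(10 + \sqrt{1}\right)\right)\right) + 3319 = \left(-1401 - \left(1211 - \left(10 + 1\right)\right)\right) + 3319 = \left(-1401 - \left(1211 - 11\right)\right) + 3319 = \left(-1401 - 1200\right) + 3319 = -2601 + 3319 = 718$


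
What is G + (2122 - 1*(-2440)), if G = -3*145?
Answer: 4127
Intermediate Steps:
G = -435
G + (2122 - 1*(-2440)) = -435 + (2122 - 1*(-2440)) = -435 + (2122 + 2440) = -435 + 4562 = 4127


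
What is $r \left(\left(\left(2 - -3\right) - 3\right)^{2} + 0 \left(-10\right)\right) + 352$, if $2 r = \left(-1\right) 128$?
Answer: $96$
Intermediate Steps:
$r = -64$ ($r = \frac{\left(-1\right) 128}{2} = \frac{1}{2} \left(-128\right) = -64$)
$r \left(\left(\left(2 - -3\right) - 3\right)^{2} + 0 \left(-10\right)\right) + 352 = - 64 \left(\left(\left(2 - -3\right) - 3\right)^{2} + 0 \left(-10\right)\right) + 352 = - 64 \left(\left(\left(2 + 3\right) - 3\right)^{2} + 0\right) + 352 = - 64 \left(\left(5 - 3\right)^{2} + 0\right) + 352 = - 64 \left(2^{2} + 0\right) + 352 = - 64 \left(4 + 0\right) + 352 = \left(-64\right) 4 + 352 = -256 + 352 = 96$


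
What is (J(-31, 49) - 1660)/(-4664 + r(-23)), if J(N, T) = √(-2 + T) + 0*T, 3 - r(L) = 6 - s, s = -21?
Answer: 415/1172 - √47/4688 ≈ 0.35263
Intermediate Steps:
r(L) = -24 (r(L) = 3 - (6 - 1*(-21)) = 3 - (6 + 21) = 3 - 1*27 = 3 - 27 = -24)
J(N, T) = √(-2 + T) (J(N, T) = √(-2 + T) + 0 = √(-2 + T))
(J(-31, 49) - 1660)/(-4664 + r(-23)) = (√(-2 + 49) - 1660)/(-4664 - 24) = (√47 - 1660)/(-4688) = (-1660 + √47)*(-1/4688) = 415/1172 - √47/4688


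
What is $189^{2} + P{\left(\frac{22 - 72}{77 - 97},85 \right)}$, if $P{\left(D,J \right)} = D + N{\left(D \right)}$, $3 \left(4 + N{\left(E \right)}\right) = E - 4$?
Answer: $35719$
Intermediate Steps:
$N{\left(E \right)} = - \frac{16}{3} + \frac{E}{3}$ ($N{\left(E \right)} = -4 + \frac{E - 4}{3} = -4 + \frac{-4 + E}{3} = -4 + \left(- \frac{4}{3} + \frac{E}{3}\right) = - \frac{16}{3} + \frac{E}{3}$)
$P{\left(D,J \right)} = - \frac{16}{3} + \frac{4 D}{3}$ ($P{\left(D,J \right)} = D + \left(- \frac{16}{3} + \frac{D}{3}\right) = - \frac{16}{3} + \frac{4 D}{3}$)
$189^{2} + P{\left(\frac{22 - 72}{77 - 97},85 \right)} = 189^{2} - \left(\frac{16}{3} - \frac{4 \frac{22 - 72}{77 - 97}}{3}\right) = 35721 - \left(\frac{16}{3} - \frac{4 \left(- \frac{50}{-20}\right)}{3}\right) = 35721 - \left(\frac{16}{3} - \frac{4 \left(\left(-50\right) \left(- \frac{1}{20}\right)\right)}{3}\right) = 35721 + \left(- \frac{16}{3} + \frac{4}{3} \cdot \frac{5}{2}\right) = 35721 + \left(- \frac{16}{3} + \frac{10}{3}\right) = 35721 - 2 = 35719$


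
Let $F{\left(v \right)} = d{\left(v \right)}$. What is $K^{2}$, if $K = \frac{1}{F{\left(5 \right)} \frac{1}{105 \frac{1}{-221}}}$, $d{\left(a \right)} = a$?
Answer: $\frac{441}{48841} \approx 0.0090293$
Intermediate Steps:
$F{\left(v \right)} = v$
$K = - \frac{21}{221}$ ($K = \frac{1}{5 \frac{1}{105 \frac{1}{-221}}} = \frac{1}{5 \frac{1}{105 \left(- \frac{1}{221}\right)}} = \frac{1}{5 \frac{1}{- \frac{105}{221}}} = \frac{1}{5 \left(- \frac{221}{105}\right)} = \frac{1}{- \frac{221}{21}} = - \frac{21}{221} \approx -0.095023$)
$K^{2} = \left(- \frac{21}{221}\right)^{2} = \frac{441}{48841}$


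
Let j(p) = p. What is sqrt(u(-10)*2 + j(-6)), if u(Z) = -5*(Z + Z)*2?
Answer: sqrt(394) ≈ 19.849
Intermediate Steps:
u(Z) = -20*Z (u(Z) = -10*Z*2 = -20*Z)
sqrt(u(-10)*2 + j(-6)) = sqrt(-20*(-10)*2 - 6) = sqrt(200*2 - 6) = sqrt(400 - 6) = sqrt(394)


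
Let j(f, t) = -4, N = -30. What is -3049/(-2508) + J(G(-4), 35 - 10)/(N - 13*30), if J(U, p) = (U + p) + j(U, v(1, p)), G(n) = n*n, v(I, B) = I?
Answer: 16497/14630 ≈ 1.1276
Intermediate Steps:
G(n) = n**2
J(U, p) = -4 + U + p (J(U, p) = (U + p) - 4 = -4 + U + p)
-3049/(-2508) + J(G(-4), 35 - 10)/(N - 13*30) = -3049/(-2508) + (-4 + (-4)**2 + (35 - 10))/(-30 - 13*30) = -3049*(-1/2508) + (-4 + 16 + 25)/(-30 - 390) = 3049/2508 + 37/(-420) = 3049/2508 + 37*(-1/420) = 3049/2508 - 37/420 = 16497/14630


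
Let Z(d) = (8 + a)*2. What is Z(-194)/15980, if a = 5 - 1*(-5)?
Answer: 9/3995 ≈ 0.0022528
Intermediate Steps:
a = 10 (a = 5 + 5 = 10)
Z(d) = 36 (Z(d) = (8 + 10)*2 = 18*2 = 36)
Z(-194)/15980 = 36/15980 = 36*(1/15980) = 9/3995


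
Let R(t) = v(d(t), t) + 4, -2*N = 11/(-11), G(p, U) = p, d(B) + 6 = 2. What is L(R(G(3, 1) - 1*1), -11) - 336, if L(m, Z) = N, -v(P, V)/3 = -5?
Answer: -671/2 ≈ -335.50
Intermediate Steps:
d(B) = -4 (d(B) = -6 + 2 = -4)
N = ½ (N = -11/(2*(-11)) = -11*(-1)/(2*11) = -½*(-1) = ½ ≈ 0.50000)
v(P, V) = 15 (v(P, V) = -3*(-5) = 15)
R(t) = 19 (R(t) = 15 + 4 = 19)
L(m, Z) = ½
L(R(G(3, 1) - 1*1), -11) - 336 = ½ - 336 = -671/2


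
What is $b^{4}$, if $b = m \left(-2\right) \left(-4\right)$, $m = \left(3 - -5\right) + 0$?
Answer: $16777216$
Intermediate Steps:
$m = 8$ ($m = \left(3 + 5\right) + 0 = 8 + 0 = 8$)
$b = 64$ ($b = 8 \left(-2\right) \left(-4\right) = \left(-16\right) \left(-4\right) = 64$)
$b^{4} = 64^{4} = 16777216$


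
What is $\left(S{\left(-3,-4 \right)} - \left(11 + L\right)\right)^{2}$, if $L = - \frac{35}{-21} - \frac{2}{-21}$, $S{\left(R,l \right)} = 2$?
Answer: $\frac{51076}{441} \approx 115.82$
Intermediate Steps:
$L = \frac{37}{21}$ ($L = \left(-35\right) \left(- \frac{1}{21}\right) - - \frac{2}{21} = \frac{5}{3} + \frac{2}{21} = \frac{37}{21} \approx 1.7619$)
$\left(S{\left(-3,-4 \right)} - \left(11 + L\right)\right)^{2} = \left(2 - \frac{268}{21}\right)^{2} = \left(- \frac{226}{21}\right)^{2} = \frac{51076}{441}$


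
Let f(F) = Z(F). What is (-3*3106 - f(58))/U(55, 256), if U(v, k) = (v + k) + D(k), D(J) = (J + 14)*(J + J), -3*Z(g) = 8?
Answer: -27946/415653 ≈ -0.067234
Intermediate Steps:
Z(g) = -8/3 (Z(g) = -⅓*8 = -8/3)
f(F) = -8/3
D(J) = 2*J*(14 + J) (D(J) = (14 + J)*(2*J) = 2*J*(14 + J))
U(v, k) = k + v + 2*k*(14 + k) (U(v, k) = (v + k) + 2*k*(14 + k) = (k + v) + 2*k*(14 + k) = k + v + 2*k*(14 + k))
(-3*3106 - f(58))/U(55, 256) = (-3*3106 - 1*(-8/3))/(256 + 55 + 2*256*(14 + 256)) = (-9318 + 8/3)/(256 + 55 + 2*256*270) = -27946/(3*(256 + 55 + 138240)) = -27946/3/138551 = -27946/3*1/138551 = -27946/415653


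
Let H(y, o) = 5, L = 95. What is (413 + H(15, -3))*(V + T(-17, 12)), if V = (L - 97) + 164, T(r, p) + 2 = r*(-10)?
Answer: 137940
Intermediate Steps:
T(r, p) = -2 - 10*r (T(r, p) = -2 + r*(-10) = -2 - 10*r)
V = 162 (V = (95 - 97) + 164 = -2 + 164 = 162)
(413 + H(15, -3))*(V + T(-17, 12)) = (413 + 5)*(162 + (-2 - 10*(-17))) = 418*(162 + (-2 + 170)) = 418*(162 + 168) = 418*330 = 137940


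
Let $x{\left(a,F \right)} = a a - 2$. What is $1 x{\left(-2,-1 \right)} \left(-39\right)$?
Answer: $-78$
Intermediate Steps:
$x{\left(a,F \right)} = -2 + a^{2}$ ($x{\left(a,F \right)} = a^{2} - 2 = -2 + a^{2}$)
$1 x{\left(-2,-1 \right)} \left(-39\right) = 1 \left(-2 + \left(-2\right)^{2}\right) \left(-39\right) = 1 \left(-2 + 4\right) \left(-39\right) = 1 \cdot 2 \left(-39\right) = 2 \left(-39\right) = -78$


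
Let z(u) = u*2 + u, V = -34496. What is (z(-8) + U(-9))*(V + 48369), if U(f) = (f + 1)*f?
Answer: 665904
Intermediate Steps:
U(f) = f*(1 + f) (U(f) = (1 + f)*f = f*(1 + f))
z(u) = 3*u (z(u) = 2*u + u = 3*u)
(z(-8) + U(-9))*(V + 48369) = (3*(-8) - 9*(1 - 9))*(-34496 + 48369) = (-24 - 9*(-8))*13873 = (-24 + 72)*13873 = 48*13873 = 665904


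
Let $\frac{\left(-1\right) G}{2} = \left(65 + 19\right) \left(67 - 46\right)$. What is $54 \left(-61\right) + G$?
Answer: $-6822$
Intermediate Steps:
$G = -3528$ ($G = - 2 \left(65 + 19\right) \left(67 - 46\right) = - 2 \cdot 84 \cdot 21 = \left(-2\right) 1764 = -3528$)
$54 \left(-61\right) + G = 54 \left(-61\right) - 3528 = -3294 - 3528 = -6822$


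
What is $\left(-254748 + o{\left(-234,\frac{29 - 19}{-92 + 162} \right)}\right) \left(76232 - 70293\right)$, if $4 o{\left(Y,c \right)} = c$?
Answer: $- \frac{42362548477}{28} \approx -1.5129 \cdot 10^{9}$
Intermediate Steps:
$o{\left(Y,c \right)} = \frac{c}{4}$
$\left(-254748 + o{\left(-234,\frac{29 - 19}{-92 + 162} \right)}\right) \left(76232 - 70293\right) = \left(-254748 + \frac{\left(29 - 19\right) \frac{1}{-92 + 162}}{4}\right) \left(76232 - 70293\right) = \left(-254748 + \frac{10 \cdot \frac{1}{70}}{4}\right) 5939 = \left(-254748 + \frac{1}{4} \cdot \frac{1}{7}\right) 5939 = \left(-254748 + \frac{1}{28}\right) 5939 = \left(- \frac{7132943}{28}\right) 5939 = - \frac{42362548477}{28}$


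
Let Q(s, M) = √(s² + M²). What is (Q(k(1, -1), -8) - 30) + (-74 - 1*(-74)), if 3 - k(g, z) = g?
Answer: -30 + 2*√17 ≈ -21.754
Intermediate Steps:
k(g, z) = 3 - g
Q(s, M) = √(M² + s²)
(Q(k(1, -1), -8) - 30) + (-74 - 1*(-74)) = (√((-8)² + (3 - 1*1)²) - 30) + (-74 - 1*(-74)) = (√(64 + (3 - 1)²) - 30) + (-74 + 74) = (√(64 + 2²) - 30) + 0 = (√(64 + 4) - 30) + 0 = (√68 - 30) + 0 = (2*√17 - 30) + 0 = (-30 + 2*√17) + 0 = -30 + 2*√17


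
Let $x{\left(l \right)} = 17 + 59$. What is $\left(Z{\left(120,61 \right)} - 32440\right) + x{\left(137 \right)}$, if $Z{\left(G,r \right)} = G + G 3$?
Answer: $-31884$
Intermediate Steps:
$Z{\left(G,r \right)} = 4 G$ ($Z{\left(G,r \right)} = G + 3 G = 4 G$)
$x{\left(l \right)} = 76$
$\left(Z{\left(120,61 \right)} - 32440\right) + x{\left(137 \right)} = \left(4 \cdot 120 - 32440\right) + 76 = \left(480 - 32440\right) + 76 = -31960 + 76 = -31884$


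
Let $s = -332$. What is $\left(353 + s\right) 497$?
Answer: $10437$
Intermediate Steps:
$\left(353 + s\right) 497 = \left(353 - 332\right) 497 = 21 \cdot 497 = 10437$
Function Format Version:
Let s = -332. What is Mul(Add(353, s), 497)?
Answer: 10437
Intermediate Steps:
Mul(Add(353, s), 497) = Mul(Add(353, -332), 497) = Mul(21, 497) = 10437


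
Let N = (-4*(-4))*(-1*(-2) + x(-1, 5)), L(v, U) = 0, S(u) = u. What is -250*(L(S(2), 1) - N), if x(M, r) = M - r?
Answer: -16000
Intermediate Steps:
N = -64 (N = (-4*(-4))*(-1*(-2) + (-1 - 1*5)) = 16*(2 + (-1 - 5)) = 16*(2 - 6) = 16*(-4) = -64)
-250*(L(S(2), 1) - N) = -250*(0 - 1*(-64)) = -250*(0 + 64) = -250*64 = -16000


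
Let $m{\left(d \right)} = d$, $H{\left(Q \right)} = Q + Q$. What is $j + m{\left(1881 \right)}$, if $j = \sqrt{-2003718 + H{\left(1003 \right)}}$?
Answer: $1881 + 4 i \sqrt{125107} \approx 1881.0 + 1414.8 i$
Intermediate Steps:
$H{\left(Q \right)} = 2 Q$
$j = 4 i \sqrt{125107}$ ($j = \sqrt{-2003718 + 2 \cdot 1003} = \sqrt{-2003718 + 2006} = \sqrt{-2001712} = 4 i \sqrt{125107} \approx 1414.8 i$)
$j + m{\left(1881 \right)} = 4 i \sqrt{125107} + 1881 = 1881 + 4 i \sqrt{125107}$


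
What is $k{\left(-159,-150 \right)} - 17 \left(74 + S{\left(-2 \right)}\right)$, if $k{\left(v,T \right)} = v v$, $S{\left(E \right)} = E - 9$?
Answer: $24210$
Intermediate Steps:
$S{\left(E \right)} = -9 + E$
$k{\left(v,T \right)} = v^{2}$
$k{\left(-159,-150 \right)} - 17 \left(74 + S{\left(-2 \right)}\right) = \left(-159\right)^{2} - 17 \left(74 - 11\right) = 25281 - 17 \left(74 - 11\right) = 25281 - 17 \cdot 63 = 25281 - 1071 = 24210$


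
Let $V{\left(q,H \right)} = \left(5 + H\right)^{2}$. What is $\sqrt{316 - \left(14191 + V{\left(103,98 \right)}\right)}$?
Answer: $2 i \sqrt{6121} \approx 156.47 i$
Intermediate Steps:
$\sqrt{316 - \left(14191 + V{\left(103,98 \right)}\right)} = \sqrt{316 - \left(14191 + \left(5 + 98\right)^{2}\right)} = \sqrt{316 - 24800} = \sqrt{-24484} = 2 i \sqrt{6121}$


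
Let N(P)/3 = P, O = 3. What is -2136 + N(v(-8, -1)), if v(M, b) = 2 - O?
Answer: -2139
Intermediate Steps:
v(M, b) = -1 (v(M, b) = 2 - 1*3 = 2 - 3 = -1)
N(P) = 3*P
-2136 + N(v(-8, -1)) = -2136 + 3*(-1) = -2136 - 3 = -2139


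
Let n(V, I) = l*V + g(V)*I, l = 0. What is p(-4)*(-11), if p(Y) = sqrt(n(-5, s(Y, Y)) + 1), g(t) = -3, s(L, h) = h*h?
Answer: -11*I*sqrt(47) ≈ -75.412*I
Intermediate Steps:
s(L, h) = h**2
n(V, I) = -3*I (n(V, I) = 0*V - 3*I = 0 - 3*I = -3*I)
p(Y) = sqrt(1 - 3*Y**2) (p(Y) = sqrt(-3*Y**2 + 1) = sqrt(1 - 3*Y**2))
p(-4)*(-11) = sqrt(1 - 3*(-4)**2)*(-11) = sqrt(1 - 3*16)*(-11) = sqrt(1 - 48)*(-11) = sqrt(-47)*(-11) = (I*sqrt(47))*(-11) = -11*I*sqrt(47)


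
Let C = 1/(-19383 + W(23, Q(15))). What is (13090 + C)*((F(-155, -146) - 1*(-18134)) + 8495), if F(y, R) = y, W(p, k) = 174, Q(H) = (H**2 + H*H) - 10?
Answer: 6656776347466/19209 ≈ 3.4654e+8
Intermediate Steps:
Q(H) = -10 + 2*H**2 (Q(H) = (H**2 + H**2) - 10 = 2*H**2 - 10 = -10 + 2*H**2)
C = -1/19209 (C = 1/(-19383 + 174) = 1/(-19209) = -1/19209 ≈ -5.2059e-5)
(13090 + C)*((F(-155, -146) - 1*(-18134)) + 8495) = (13090 - 1/19209)*((-155 - 1*(-18134)) + 8495) = 251445809*((-155 + 18134) + 8495)/19209 = 251445809*(17979 + 8495)/19209 = (251445809/19209)*26474 = 6656776347466/19209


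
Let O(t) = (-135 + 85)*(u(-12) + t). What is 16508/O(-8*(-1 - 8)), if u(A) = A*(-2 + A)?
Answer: -4127/3000 ≈ -1.3757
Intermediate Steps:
O(t) = -8400 - 50*t (O(t) = (-135 + 85)*(-12*(-2 - 12) + t) = -50*(-12*(-14) + t) = -50*(168 + t) = -8400 - 50*t)
16508/O(-8*(-1 - 8)) = 16508/(-8400 - (-400)*(-1 - 8)) = 16508/(-8400 - (-400)*(-9)) = 16508/(-8400 - 50*72) = 16508/(-8400 - 3600) = 16508/(-12000) = 16508*(-1/12000) = -4127/3000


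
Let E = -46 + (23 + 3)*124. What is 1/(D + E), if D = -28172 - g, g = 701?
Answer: -1/25695 ≈ -3.8918e-5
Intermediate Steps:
D = -28873 (D = -28172 - 1*701 = -28172 - 701 = -28873)
E = 3178 (E = -46 + 26*124 = -46 + 3224 = 3178)
1/(D + E) = 1/(-28873 + 3178) = 1/(-25695) = -1/25695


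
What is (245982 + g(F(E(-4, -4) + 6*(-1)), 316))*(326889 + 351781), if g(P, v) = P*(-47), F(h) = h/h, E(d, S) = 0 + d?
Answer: 166908706450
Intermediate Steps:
E(d, S) = d
F(h) = 1
g(P, v) = -47*P
(245982 + g(F(E(-4, -4) + 6*(-1)), 316))*(326889 + 351781) = (245982 - 47*1)*(326889 + 351781) = (245982 - 47)*678670 = 245935*678670 = 166908706450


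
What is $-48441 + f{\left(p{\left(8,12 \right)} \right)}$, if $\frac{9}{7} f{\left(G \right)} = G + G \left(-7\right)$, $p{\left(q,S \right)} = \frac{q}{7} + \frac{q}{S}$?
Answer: $- \frac{436045}{9} \approx -48449.0$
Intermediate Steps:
$p{\left(q,S \right)} = \frac{q}{7} + \frac{q}{S}$ ($p{\left(q,S \right)} = q \frac{1}{7} + \frac{q}{S} = \frac{q}{7} + \frac{q}{S}$)
$f{\left(G \right)} = - \frac{14 G}{3}$ ($f{\left(G \right)} = \frac{7 \left(G + G \left(-7\right)\right)}{9} = \frac{7 \left(G - 7 G\right)}{9} = \frac{7 \left(- 6 G\right)}{9} = - \frac{14 G}{3}$)
$-48441 + f{\left(p{\left(8,12 \right)} \right)} = -48441 - \frac{14 \left(\frac{1}{7} \cdot 8 + \frac{8}{12}\right)}{3} = -48441 - \frac{14 \left(\frac{8}{7} + 8 \cdot \frac{1}{12}\right)}{3} = -48441 - \frac{14 \left(\frac{8}{7} + \frac{2}{3}\right)}{3} = -48441 - \frac{76}{9} = - \frac{436045}{9}$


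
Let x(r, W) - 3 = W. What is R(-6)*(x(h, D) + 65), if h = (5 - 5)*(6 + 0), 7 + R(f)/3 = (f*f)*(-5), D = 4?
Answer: -40392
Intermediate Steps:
R(f) = -21 - 15*f**2 (R(f) = -21 + 3*((f*f)*(-5)) = -21 + 3*(f**2*(-5)) = -21 + 3*(-5*f**2) = -21 - 15*f**2)
h = 0 (h = 0*6 = 0)
x(r, W) = 3 + W
R(-6)*(x(h, D) + 65) = (-21 - 15*(-6)**2)*((3 + 4) + 65) = (-21 - 15*36)*(7 + 65) = (-21 - 540)*72 = -561*72 = -40392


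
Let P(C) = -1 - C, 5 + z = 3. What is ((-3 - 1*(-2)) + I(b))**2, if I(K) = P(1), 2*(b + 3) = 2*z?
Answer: 9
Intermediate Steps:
z = -2 (z = -5 + 3 = -2)
b = -5 (b = -3 + (2*(-2))/2 = -3 + (1/2)*(-4) = -3 - 2 = -5)
I(K) = -2 (I(K) = -1 - 1*1 = -1 - 1 = -2)
((-3 - 1*(-2)) + I(b))**2 = ((-3 - 1*(-2)) - 2)**2 = ((-3 + 2) - 2)**2 = (-1 - 2)**2 = (-3)**2 = 9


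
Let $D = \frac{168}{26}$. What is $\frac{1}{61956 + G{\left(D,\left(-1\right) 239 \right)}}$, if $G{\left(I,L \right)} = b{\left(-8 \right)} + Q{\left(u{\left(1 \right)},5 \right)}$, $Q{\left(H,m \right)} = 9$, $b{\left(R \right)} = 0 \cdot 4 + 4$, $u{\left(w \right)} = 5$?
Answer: $\frac{1}{61969} \approx 1.6137 \cdot 10^{-5}$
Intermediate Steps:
$b{\left(R \right)} = 4$ ($b{\left(R \right)} = 0 + 4 = 4$)
$D = \frac{84}{13}$ ($D = 168 \cdot \frac{1}{26} = \frac{84}{13} \approx 6.4615$)
$G{\left(I,L \right)} = 13$ ($G{\left(I,L \right)} = 4 + 9 = 13$)
$\frac{1}{61956 + G{\left(D,\left(-1\right) 239 \right)}} = \frac{1}{61956 + 13} = \frac{1}{61969}$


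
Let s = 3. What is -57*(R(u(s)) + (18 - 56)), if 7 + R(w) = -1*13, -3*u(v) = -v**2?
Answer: 3306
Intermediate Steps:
u(v) = v**2/3 (u(v) = -(-1)*v**2/3 = v**2/3)
R(w) = -20 (R(w) = -7 - 1*13 = -7 - 13 = -20)
-57*(R(u(s)) + (18 - 56)) = -57*(-20 + (18 - 56)) = -57*(-20 - 38) = -57*(-58) = 3306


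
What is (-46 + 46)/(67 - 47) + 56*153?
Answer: 8568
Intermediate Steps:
(-46 + 46)/(67 - 47) + 56*153 = 0/20 + 8568 = 0*(1/20) + 8568 = 0 + 8568 = 8568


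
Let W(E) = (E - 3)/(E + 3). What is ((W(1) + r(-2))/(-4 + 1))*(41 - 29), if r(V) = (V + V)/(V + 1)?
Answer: -14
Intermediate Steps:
W(E) = (-3 + E)/(3 + E)
r(V) = 2*V/(1 + V) (r(V) = (2*V)/(1 + V) = 2*V/(1 + V))
((W(1) + r(-2))/(-4 + 1))*(41 - 29) = (((-3 + 1)/(3 + 1) + 2*(-2)/(1 - 2))/(-4 + 1))*(41 - 29) = ((-2/4 + 2*(-2)/(-1))/(-3))*12 = (((¼)*(-2) + 2*(-2)*(-1))*(-⅓))*12 = ((-½ + 4)*(-⅓))*12 = ((7/2)*(-⅓))*12 = -7/6*12 = -14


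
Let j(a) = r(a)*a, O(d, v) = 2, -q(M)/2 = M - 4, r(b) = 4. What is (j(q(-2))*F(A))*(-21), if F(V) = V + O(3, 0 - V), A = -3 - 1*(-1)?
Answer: 0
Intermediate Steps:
q(M) = 8 - 2*M (q(M) = -2*(M - 4) = -2*(-4 + M) = 8 - 2*M)
j(a) = 4*a
A = -2 (A = -3 + 1 = -2)
F(V) = 2 + V (F(V) = V + 2 = 2 + V)
(j(q(-2))*F(A))*(-21) = ((4*(8 - 2*(-2)))*(2 - 2))*(-21) = ((4*(8 + 4))*0)*(-21) = ((4*12)*0)*(-21) = (48*0)*(-21) = 0*(-21) = 0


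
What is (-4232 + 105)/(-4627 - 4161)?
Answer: 4127/8788 ≈ 0.46962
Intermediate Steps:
(-4232 + 105)/(-4627 - 4161) = -4127/(-8788) = -4127*(-1/8788) = 4127/8788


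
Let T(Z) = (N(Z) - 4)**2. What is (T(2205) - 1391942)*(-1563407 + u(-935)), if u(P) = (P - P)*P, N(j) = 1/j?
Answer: 10580480425098517123/4862025 ≈ 2.1761e+12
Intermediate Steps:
T(Z) = (-4 + 1/Z)**2 (T(Z) = (1/Z - 4)**2 = (-4 + 1/Z)**2)
u(P) = 0 (u(P) = 0*P = 0)
(T(2205) - 1391942)*(-1563407 + u(-935)) = ((-1 + 4*2205)**2/2205**2 - 1391942)*(-1563407 + 0) = ((-1 + 8820)**2/4862025 - 1391942)*(-1563407) = ((1/4862025)*8819**2 - 1391942)*(-1563407) = ((1/4862025)*77774761 - 1391942)*(-1563407) = (77774761/4862025 - 1391942)*(-1563407) = -6767579027789/4862025*(-1563407) = 10580480425098517123/4862025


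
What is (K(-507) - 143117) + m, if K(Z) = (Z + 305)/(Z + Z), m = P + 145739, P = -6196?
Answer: -1811917/507 ≈ -3573.8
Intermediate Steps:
m = 139543 (m = -6196 + 145739 = 139543)
K(Z) = (305 + Z)/(2*Z) (K(Z) = (305 + Z)/((2*Z)) = (305 + Z)*(1/(2*Z)) = (305 + Z)/(2*Z))
(K(-507) - 143117) + m = ((½)*(305 - 507)/(-507) - 143117) + 139543 = ((½)*(-1/507)*(-202) - 143117) + 139543 = (101/507 - 143117) + 139543 = -72560218/507 + 139543 = -1811917/507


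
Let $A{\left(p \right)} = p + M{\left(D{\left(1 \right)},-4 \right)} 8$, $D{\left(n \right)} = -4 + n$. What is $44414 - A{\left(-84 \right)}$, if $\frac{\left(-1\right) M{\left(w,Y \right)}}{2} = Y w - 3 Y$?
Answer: $44882$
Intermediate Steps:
$M{\left(w,Y \right)} = 6 Y - 2 Y w$ ($M{\left(w,Y \right)} = - 2 \left(Y w - 3 Y\right) = - 2 \left(- 3 Y + Y w\right) = 6 Y - 2 Y w$)
$A{\left(p \right)} = -384 + p$ ($A{\left(p \right)} = p + 2 \left(-4\right) \left(3 - \left(-4 + 1\right)\right) 8 = p + 2 \left(-4\right) \left(3 - -3\right) 8 = p + 2 \left(-4\right) \left(3 + 3\right) 8 = p + 2 \left(-4\right) 6 \cdot 8 = p - 384 = -384 + p$)
$44414 - A{\left(-84 \right)} = 44414 - \left(-384 - 84\right) = 44414 - -468 = 44414 + 468 = 44882$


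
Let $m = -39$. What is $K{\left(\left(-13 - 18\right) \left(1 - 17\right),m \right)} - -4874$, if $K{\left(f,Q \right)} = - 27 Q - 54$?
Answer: $5873$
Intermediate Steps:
$K{\left(f,Q \right)} = -54 - 27 Q$
$K{\left(\left(-13 - 18\right) \left(1 - 17\right),m \right)} - -4874 = \left(-54 - -1053\right) - -4874 = \left(-54 + 1053\right) + 4874 = 999 + 4874 = 5873$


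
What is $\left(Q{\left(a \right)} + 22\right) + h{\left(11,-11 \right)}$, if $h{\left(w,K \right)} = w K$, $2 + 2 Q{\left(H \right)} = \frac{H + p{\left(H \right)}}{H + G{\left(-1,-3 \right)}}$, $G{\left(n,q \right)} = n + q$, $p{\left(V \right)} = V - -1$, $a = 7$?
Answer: $- \frac{195}{2} \approx -97.5$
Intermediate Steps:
$p{\left(V \right)} = 1 + V$ ($p{\left(V \right)} = V + 1 = 1 + V$)
$Q{\left(H \right)} = -1 + \frac{1 + 2 H}{2 \left(-4 + H\right)}$ ($Q{\left(H \right)} = -1 + \frac{\left(H + \left(1 + H\right)\right) \frac{1}{H - 4}}{2} = -1 + \frac{\left(1 + 2 H\right) \frac{1}{H - 4}}{2} = -1 + \frac{\left(1 + 2 H\right) \frac{1}{-4 + H}}{2} = -1 + \frac{\frac{1}{-4 + H} \left(1 + 2 H\right)}{2} = -1 + \frac{1 + 2 H}{2 \left(-4 + H\right)}$)
$h{\left(w,K \right)} = K w$
$\left(Q{\left(a \right)} + 22\right) + h{\left(11,-11 \right)} = \left(\frac{9}{2 \left(-4 + 7\right)} + 22\right) - 121 = \left(\frac{9}{2 \cdot 3} + 22\right) - 121 = \left(\frac{9}{2} \cdot \frac{1}{3} + 22\right) - 121 = \left(\frac{3}{2} + 22\right) - 121 = \frac{47}{2} - 121 = - \frac{195}{2}$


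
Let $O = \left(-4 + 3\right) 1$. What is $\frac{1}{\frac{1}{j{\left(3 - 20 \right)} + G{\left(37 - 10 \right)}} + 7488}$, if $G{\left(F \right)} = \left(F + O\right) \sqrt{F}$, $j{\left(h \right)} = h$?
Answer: $\frac{134506961}{1007188251263} - \frac{78 \sqrt{3}}{1007188251263} \approx 0.00013355$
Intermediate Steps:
$O = -1$ ($O = \left(-1\right) 1 = -1$)
$G{\left(F \right)} = \sqrt{F} \left(-1 + F\right)$ ($G{\left(F \right)} = \left(F - 1\right) \sqrt{F} = \left(-1 + F\right) \sqrt{F} = \sqrt{F} \left(-1 + F\right)$)
$\frac{1}{\frac{1}{j{\left(3 - 20 \right)} + G{\left(37 - 10 \right)}} + 7488} = \frac{1}{\frac{1}{\left(3 - 20\right) + \sqrt{37 - 10} \left(-1 + \left(37 - 10\right)\right)} + 7488} = \frac{1}{\frac{1}{\left(3 - 20\right) + \sqrt{27} \left(-1 + 27\right)} + 7488} = \frac{1}{\frac{1}{-17 + 3 \sqrt{3} \cdot 26} + 7488} = \frac{1}{\frac{1}{-17 + 78 \sqrt{3}} + 7488} = \frac{1}{7488 + \frac{1}{-17 + 78 \sqrt{3}}}$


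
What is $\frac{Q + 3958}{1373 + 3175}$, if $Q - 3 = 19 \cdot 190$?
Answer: $\frac{7571}{4548} \approx 1.6647$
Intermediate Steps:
$Q = 3613$ ($Q = 3 + 19 \cdot 190 = 3 + 3610 = 3613$)
$\frac{Q + 3958}{1373 + 3175} = \frac{3613 + 3958}{1373 + 3175} = \frac{7571}{4548}$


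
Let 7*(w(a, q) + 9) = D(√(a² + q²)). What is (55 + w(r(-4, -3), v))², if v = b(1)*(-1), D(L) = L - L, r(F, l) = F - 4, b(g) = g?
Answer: 2116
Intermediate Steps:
r(F, l) = -4 + F
D(L) = 0
v = -1 (v = 1*(-1) = -1)
w(a, q) = -9 (w(a, q) = -9 + (⅐)*0 = -9 + 0 = -9)
(55 + w(r(-4, -3), v))² = (55 - 9)² = 46² = 2116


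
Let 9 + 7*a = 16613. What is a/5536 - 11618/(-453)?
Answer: 16347941/626952 ≈ 26.075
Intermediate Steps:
a = 2372 (a = -9/7 + (⅐)*16613 = -9/7 + 16613/7 = 2372)
a/5536 - 11618/(-453) = 2372/5536 - 11618/(-453) = 2372*(1/5536) - 11618*(-1/453) = 593/1384 + 11618/453 = 16347941/626952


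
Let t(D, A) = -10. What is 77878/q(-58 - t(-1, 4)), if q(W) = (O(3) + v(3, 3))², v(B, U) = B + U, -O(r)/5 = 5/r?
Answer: 700902/49 ≈ 14304.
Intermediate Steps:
O(r) = -25/r
q(W) = 49/9 (q(W) = (-25/3 + (3 + 3))² = (-25*⅓ + 6)² = (-25/3 + 6)² = (-7/3)² = 49/9)
77878/q(-58 - t(-1, 4)) = 77878/(49/9) = 77878*(9/49) = 700902/49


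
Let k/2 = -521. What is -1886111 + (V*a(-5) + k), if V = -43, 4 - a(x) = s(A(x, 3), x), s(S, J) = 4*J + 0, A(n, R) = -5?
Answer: -1888185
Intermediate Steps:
k = -1042 (k = 2*(-521) = -1042)
s(S, J) = 4*J
a(x) = 4 - 4*x
-1886111 + (V*a(-5) + k) = -1886111 + (-43*(4 - 4*(-5)) - 1042) = -1886111 + (-43*(4 + 20) - 1042) = -1886111 + (-43*24 - 1042) = -1886111 + (-1032 - 1042) = -1886111 - 2074 = -1888185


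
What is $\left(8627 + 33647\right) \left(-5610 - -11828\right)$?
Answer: $262859732$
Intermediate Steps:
$\left(8627 + 33647\right) \left(-5610 - -11828\right) = 42274 \left(-5610 + \left(-6138 + 17966\right)\right) = 42274 \left(-5610 + 11828\right) = 42274 \cdot 6218 = 262859732$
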